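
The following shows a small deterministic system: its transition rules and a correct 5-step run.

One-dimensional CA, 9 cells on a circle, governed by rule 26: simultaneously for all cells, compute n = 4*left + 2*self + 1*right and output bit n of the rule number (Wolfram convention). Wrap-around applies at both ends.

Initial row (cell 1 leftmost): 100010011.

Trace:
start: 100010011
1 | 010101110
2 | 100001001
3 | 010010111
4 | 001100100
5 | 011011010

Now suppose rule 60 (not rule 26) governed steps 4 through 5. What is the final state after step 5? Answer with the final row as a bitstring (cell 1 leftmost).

(re-executing steps 4..5 under rule 60; state before step 4: 010010111)
4 | 111011100
5 | 100110010

100110010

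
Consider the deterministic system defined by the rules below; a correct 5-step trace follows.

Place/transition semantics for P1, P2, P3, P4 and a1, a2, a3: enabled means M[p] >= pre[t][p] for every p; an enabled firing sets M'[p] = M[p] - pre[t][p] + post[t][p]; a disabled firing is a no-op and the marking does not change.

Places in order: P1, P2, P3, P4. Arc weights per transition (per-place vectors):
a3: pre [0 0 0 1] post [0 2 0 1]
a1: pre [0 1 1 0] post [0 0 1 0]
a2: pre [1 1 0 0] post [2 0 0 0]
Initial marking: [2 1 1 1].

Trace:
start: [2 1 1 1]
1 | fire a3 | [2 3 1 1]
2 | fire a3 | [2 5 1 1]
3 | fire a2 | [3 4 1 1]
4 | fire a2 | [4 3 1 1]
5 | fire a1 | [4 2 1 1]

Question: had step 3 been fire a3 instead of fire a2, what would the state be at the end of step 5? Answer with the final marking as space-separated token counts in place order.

3 5 1 1

(re-executing from step 3 with the substitution; state before step 3: [2 5 1 1])
3 | fire a3 | [2 7 1 1]
4 | fire a2 | [3 6 1 1]
5 | fire a1 | [3 5 1 1]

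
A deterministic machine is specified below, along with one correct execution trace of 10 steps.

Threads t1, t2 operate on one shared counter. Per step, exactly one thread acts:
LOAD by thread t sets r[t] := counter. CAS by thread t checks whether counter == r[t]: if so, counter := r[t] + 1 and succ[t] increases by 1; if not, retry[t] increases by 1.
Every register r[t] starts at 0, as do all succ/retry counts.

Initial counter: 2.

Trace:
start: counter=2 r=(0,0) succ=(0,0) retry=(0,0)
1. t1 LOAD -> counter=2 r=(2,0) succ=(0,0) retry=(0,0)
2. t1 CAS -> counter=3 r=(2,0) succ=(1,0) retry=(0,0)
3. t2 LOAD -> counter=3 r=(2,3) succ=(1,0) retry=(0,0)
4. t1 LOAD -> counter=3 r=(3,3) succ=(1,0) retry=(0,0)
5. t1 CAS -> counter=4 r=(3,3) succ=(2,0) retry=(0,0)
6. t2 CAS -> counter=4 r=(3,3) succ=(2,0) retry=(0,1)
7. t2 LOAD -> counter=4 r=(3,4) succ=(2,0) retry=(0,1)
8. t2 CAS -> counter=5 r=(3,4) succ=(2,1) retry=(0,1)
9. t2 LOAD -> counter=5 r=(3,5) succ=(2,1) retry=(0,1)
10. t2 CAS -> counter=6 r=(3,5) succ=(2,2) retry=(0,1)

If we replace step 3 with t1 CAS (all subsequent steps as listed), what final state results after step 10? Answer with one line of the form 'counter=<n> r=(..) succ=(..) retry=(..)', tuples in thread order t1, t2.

(re-executing from step 3 with the substitution; state before step 3: counter=3 r=(2,0) succ=(1,0) retry=(0,0))
3. t1 CAS -> counter=3 r=(2,0) succ=(1,0) retry=(1,0)
4. t1 LOAD -> counter=3 r=(3,0) succ=(1,0) retry=(1,0)
5. t1 CAS -> counter=4 r=(3,0) succ=(2,0) retry=(1,0)
6. t2 CAS -> counter=4 r=(3,0) succ=(2,0) retry=(1,1)
7. t2 LOAD -> counter=4 r=(3,4) succ=(2,0) retry=(1,1)
8. t2 CAS -> counter=5 r=(3,4) succ=(2,1) retry=(1,1)
9. t2 LOAD -> counter=5 r=(3,5) succ=(2,1) retry=(1,1)
10. t2 CAS -> counter=6 r=(3,5) succ=(2,2) retry=(1,1)

counter=6 r=(3,5) succ=(2,2) retry=(1,1)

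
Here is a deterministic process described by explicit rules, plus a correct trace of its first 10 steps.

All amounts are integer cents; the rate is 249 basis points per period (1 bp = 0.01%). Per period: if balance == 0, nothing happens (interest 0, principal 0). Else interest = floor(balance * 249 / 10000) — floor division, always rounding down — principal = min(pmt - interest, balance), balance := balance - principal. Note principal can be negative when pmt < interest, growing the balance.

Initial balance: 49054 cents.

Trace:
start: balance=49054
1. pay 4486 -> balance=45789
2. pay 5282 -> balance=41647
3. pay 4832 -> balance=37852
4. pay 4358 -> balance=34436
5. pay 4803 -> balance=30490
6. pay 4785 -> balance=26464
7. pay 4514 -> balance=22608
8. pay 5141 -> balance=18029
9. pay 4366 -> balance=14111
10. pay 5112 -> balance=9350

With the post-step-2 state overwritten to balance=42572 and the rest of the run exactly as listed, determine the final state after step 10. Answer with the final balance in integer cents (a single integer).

state after step 2 := balance=42572
3. pay 4832 -> balance=38800
4. pay 4358 -> balance=35408
5. pay 4803 -> balance=31486
6. pay 4785 -> balance=27485
7. pay 4514 -> balance=23655
8. pay 5141 -> balance=19103
9. pay 4366 -> balance=15212
10. pay 5112 -> balance=10478

10478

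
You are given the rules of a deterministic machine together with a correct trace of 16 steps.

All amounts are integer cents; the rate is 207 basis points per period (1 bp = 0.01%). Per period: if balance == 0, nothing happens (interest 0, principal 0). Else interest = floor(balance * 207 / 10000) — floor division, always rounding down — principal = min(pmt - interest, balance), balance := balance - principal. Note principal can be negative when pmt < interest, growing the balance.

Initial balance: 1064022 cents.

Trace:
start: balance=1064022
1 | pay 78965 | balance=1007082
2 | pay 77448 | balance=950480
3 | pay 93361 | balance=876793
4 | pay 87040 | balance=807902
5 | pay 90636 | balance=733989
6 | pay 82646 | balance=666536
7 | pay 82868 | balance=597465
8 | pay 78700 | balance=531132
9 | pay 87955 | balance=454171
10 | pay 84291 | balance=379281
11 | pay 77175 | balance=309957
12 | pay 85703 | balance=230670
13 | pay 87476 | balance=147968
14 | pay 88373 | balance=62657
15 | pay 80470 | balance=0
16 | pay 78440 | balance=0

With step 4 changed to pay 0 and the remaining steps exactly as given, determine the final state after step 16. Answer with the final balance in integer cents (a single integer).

(re-executing from step 4 with the substitution; state before step 4: balance=876793)
4 | pay 0 | balance=894942
5 | pay 90636 | balance=822831
6 | pay 82646 | balance=757217
7 | pay 82868 | balance=690023
8 | pay 78700 | balance=625606
9 | pay 87955 | balance=550601
10 | pay 84291 | balance=477707
11 | pay 77175 | balance=410420
12 | pay 85703 | balance=333212
13 | pay 87476 | balance=252633
14 | pay 88373 | balance=169489
15 | pay 80470 | balance=92527
16 | pay 78440 | balance=16002

16002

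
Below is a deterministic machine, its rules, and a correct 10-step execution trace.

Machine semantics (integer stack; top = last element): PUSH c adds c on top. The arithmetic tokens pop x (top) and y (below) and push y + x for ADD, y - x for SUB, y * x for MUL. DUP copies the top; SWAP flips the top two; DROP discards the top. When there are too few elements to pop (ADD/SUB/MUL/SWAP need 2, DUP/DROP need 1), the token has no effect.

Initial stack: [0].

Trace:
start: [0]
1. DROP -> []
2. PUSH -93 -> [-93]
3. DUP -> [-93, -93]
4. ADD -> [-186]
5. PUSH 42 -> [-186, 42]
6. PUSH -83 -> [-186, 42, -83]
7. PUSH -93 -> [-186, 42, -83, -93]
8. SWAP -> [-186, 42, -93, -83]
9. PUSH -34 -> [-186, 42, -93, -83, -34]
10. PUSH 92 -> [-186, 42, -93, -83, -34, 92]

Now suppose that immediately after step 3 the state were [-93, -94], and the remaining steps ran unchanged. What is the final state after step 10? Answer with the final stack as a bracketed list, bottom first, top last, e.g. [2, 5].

state after step 3 := [-93, -94]
4. ADD -> [-187]
5. PUSH 42 -> [-187, 42]
6. PUSH -83 -> [-187, 42, -83]
7. PUSH -93 -> [-187, 42, -83, -93]
8. SWAP -> [-187, 42, -93, -83]
9. PUSH -34 -> [-187, 42, -93, -83, -34]
10. PUSH 92 -> [-187, 42, -93, -83, -34, 92]

[-187, 42, -93, -83, -34, 92]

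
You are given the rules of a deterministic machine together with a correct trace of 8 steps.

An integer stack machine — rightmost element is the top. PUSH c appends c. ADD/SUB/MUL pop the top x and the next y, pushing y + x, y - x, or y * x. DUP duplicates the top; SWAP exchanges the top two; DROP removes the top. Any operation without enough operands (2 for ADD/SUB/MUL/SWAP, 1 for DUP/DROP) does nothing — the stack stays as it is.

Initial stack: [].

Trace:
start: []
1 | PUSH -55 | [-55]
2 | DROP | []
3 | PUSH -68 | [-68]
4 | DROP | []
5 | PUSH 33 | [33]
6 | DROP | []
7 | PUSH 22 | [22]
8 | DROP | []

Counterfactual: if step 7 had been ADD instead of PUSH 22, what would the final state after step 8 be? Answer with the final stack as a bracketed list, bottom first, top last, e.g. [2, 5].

[]

(re-executing from step 7 with the substitution; state before step 7: [])
7 | ADD | []
8 | DROP | []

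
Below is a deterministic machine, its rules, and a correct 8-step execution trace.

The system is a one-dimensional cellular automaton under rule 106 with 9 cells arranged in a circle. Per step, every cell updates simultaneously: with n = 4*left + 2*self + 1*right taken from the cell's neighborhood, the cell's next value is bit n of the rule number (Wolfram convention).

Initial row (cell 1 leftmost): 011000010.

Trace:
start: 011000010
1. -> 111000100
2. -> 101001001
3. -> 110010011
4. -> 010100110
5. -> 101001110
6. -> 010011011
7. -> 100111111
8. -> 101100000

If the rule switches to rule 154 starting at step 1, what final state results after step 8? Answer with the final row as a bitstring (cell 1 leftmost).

001100001

(re-executing steps 1..8 under rule 154; state before step 1: 011000010)
1. -> 110100101
2. -> 100011001
3. -> 010110111
4. -> 000100110
5. -> 001011101
6. -> 110011000
7. -> 101110101
8. -> 001100001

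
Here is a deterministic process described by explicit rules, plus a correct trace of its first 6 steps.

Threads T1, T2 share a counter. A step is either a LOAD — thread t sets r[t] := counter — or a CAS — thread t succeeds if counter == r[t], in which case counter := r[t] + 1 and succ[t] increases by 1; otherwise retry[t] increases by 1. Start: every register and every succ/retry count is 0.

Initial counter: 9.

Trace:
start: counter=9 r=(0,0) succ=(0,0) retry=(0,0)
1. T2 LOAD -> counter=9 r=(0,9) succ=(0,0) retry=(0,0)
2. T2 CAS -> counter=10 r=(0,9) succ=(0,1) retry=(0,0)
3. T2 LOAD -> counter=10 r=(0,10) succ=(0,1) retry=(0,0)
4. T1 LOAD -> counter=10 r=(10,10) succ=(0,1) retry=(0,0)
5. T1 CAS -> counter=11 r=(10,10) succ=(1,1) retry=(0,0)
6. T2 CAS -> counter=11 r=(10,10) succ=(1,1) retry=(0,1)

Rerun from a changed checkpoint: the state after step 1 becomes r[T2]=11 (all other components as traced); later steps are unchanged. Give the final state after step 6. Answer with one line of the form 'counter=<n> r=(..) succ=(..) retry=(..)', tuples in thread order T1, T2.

state after step 1 := counter=9 r=(0,11) succ=(0,0) retry=(0,0)
2. T2 CAS -> counter=9 r=(0,11) succ=(0,0) retry=(0,1)
3. T2 LOAD -> counter=9 r=(0,9) succ=(0,0) retry=(0,1)
4. T1 LOAD -> counter=9 r=(9,9) succ=(0,0) retry=(0,1)
5. T1 CAS -> counter=10 r=(9,9) succ=(1,0) retry=(0,1)
6. T2 CAS -> counter=10 r=(9,9) succ=(1,0) retry=(0,2)

counter=10 r=(9,9) succ=(1,0) retry=(0,2)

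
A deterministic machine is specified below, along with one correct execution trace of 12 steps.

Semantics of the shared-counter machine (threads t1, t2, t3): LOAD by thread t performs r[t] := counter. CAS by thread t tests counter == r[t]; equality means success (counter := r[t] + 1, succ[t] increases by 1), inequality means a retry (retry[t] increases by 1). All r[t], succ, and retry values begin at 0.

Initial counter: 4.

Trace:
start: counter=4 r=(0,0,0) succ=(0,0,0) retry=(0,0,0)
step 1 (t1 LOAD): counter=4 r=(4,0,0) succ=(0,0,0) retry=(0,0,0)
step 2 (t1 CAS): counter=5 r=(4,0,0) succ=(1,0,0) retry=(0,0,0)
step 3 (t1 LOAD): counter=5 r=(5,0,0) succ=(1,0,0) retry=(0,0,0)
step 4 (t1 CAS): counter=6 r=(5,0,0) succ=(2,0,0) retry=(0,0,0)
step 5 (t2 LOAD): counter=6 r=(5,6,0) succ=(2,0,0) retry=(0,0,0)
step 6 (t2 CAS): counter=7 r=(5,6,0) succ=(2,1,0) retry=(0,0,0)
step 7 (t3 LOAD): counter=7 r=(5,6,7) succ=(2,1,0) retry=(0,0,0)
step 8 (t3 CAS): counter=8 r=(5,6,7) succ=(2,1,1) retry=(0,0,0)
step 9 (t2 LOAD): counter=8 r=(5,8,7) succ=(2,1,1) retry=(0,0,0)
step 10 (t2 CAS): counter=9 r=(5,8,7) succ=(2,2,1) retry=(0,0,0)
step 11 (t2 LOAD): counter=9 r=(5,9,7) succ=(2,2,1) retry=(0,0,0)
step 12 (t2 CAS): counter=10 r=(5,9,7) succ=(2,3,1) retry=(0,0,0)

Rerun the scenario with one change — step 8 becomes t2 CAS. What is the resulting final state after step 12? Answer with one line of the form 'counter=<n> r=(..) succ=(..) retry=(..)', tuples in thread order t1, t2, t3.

(re-executing from step 8 with the substitution; state before step 8: counter=7 r=(5,6,7) succ=(2,1,0) retry=(0,0,0))
step 8 (t2 CAS): counter=7 r=(5,6,7) succ=(2,1,0) retry=(0,1,0)
step 9 (t2 LOAD): counter=7 r=(5,7,7) succ=(2,1,0) retry=(0,1,0)
step 10 (t2 CAS): counter=8 r=(5,7,7) succ=(2,2,0) retry=(0,1,0)
step 11 (t2 LOAD): counter=8 r=(5,8,7) succ=(2,2,0) retry=(0,1,0)
step 12 (t2 CAS): counter=9 r=(5,8,7) succ=(2,3,0) retry=(0,1,0)

counter=9 r=(5,8,7) succ=(2,3,0) retry=(0,1,0)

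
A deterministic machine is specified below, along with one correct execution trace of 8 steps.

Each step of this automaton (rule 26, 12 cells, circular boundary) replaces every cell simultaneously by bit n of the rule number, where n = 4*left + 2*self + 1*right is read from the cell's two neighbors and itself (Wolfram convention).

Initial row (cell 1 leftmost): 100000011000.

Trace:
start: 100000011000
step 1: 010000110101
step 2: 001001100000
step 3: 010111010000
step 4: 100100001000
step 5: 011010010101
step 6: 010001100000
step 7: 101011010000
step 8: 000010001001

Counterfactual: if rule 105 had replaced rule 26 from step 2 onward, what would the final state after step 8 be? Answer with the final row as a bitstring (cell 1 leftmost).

100010001000

(re-executing steps 2..8 under rule 105; state before step 2: 010000110101)
step 2: 100110111010
step 3: 000111101101
step 4: 010100111110
step 5: 001000100010
step 6: 100010001000
step 7: 001000100010
step 8: 100010001000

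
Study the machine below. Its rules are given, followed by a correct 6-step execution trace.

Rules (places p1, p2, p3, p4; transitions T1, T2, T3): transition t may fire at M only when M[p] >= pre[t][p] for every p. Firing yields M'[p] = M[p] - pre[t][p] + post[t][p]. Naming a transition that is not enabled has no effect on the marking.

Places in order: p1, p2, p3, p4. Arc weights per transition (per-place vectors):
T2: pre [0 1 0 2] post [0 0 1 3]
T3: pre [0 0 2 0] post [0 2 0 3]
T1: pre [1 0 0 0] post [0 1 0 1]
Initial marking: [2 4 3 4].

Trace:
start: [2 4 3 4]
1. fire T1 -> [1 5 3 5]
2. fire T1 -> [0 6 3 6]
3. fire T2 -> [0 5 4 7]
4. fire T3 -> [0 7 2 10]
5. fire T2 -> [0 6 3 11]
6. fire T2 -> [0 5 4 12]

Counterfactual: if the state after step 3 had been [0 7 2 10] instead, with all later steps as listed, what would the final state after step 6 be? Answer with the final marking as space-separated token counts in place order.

state after step 3 := [0 7 2 10]
4. fire T3 -> [0 9 0 13]
5. fire T2 -> [0 8 1 14]
6. fire T2 -> [0 7 2 15]

0 7 2 15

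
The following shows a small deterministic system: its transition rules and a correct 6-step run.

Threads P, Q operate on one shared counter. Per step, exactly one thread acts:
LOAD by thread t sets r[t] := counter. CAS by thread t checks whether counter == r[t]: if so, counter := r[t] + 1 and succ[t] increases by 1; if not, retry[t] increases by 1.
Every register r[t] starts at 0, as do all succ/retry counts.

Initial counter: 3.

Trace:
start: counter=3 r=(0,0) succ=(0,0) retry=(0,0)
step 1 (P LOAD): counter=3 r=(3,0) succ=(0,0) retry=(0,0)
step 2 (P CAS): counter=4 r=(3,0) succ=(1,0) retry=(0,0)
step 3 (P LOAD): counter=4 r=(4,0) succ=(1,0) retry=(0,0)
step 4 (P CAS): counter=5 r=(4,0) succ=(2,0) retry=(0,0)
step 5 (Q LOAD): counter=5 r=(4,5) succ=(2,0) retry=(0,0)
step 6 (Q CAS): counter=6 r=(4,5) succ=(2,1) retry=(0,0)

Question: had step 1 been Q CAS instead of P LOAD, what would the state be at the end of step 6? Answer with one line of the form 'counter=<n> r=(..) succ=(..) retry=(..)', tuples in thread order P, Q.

(re-executing from step 1 with the substitution; state before step 1: counter=3 r=(0,0) succ=(0,0) retry=(0,0))
step 1 (Q CAS): counter=3 r=(0,0) succ=(0,0) retry=(0,1)
step 2 (P CAS): counter=3 r=(0,0) succ=(0,0) retry=(1,1)
step 3 (P LOAD): counter=3 r=(3,0) succ=(0,0) retry=(1,1)
step 4 (P CAS): counter=4 r=(3,0) succ=(1,0) retry=(1,1)
step 5 (Q LOAD): counter=4 r=(3,4) succ=(1,0) retry=(1,1)
step 6 (Q CAS): counter=5 r=(3,4) succ=(1,1) retry=(1,1)

counter=5 r=(3,4) succ=(1,1) retry=(1,1)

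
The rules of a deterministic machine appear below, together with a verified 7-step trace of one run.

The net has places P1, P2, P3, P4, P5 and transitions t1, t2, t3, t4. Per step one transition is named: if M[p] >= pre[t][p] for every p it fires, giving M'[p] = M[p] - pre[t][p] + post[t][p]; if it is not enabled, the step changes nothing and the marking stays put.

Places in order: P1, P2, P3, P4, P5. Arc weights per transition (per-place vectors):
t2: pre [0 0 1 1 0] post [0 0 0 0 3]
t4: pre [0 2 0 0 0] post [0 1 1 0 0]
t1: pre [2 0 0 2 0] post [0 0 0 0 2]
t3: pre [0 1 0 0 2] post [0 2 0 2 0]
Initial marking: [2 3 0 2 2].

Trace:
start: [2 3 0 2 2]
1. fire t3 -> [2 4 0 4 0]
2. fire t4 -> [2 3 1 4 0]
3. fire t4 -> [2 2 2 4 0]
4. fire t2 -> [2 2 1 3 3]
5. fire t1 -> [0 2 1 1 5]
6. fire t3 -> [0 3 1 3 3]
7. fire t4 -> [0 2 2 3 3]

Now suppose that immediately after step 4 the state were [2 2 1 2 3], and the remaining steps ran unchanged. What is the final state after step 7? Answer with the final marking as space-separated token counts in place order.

0 2 2 2 3

state after step 4 := [2 2 1 2 3]
5. fire t1 -> [0 2 1 0 5]
6. fire t3 -> [0 3 1 2 3]
7. fire t4 -> [0 2 2 2 3]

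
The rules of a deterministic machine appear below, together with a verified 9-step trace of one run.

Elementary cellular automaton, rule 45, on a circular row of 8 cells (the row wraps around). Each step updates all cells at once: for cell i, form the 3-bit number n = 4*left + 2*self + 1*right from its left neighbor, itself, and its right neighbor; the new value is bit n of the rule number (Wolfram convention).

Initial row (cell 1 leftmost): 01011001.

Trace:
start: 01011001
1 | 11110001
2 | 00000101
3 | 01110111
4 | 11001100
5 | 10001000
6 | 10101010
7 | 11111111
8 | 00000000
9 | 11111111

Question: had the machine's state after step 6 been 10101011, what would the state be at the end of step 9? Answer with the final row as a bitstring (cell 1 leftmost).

01011111

state after step 6 := 10101011
7 | 01111110
8 | 01000000
9 | 01011111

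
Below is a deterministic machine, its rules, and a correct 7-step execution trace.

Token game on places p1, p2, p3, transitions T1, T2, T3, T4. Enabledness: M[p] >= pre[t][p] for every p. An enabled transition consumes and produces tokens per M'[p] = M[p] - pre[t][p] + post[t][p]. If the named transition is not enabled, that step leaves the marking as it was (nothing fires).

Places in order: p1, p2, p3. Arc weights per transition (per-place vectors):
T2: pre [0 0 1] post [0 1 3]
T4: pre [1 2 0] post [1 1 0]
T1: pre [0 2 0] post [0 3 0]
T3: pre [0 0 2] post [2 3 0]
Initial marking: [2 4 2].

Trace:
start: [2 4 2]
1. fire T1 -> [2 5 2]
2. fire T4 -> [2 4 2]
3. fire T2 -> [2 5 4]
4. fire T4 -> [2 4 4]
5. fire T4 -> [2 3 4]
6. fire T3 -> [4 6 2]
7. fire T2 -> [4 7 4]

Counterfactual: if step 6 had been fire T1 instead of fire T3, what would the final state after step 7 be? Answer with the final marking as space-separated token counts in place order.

2 5 6

(re-executing from step 6 with the substitution; state before step 6: [2 3 4])
6. fire T1 -> [2 4 4]
7. fire T2 -> [2 5 6]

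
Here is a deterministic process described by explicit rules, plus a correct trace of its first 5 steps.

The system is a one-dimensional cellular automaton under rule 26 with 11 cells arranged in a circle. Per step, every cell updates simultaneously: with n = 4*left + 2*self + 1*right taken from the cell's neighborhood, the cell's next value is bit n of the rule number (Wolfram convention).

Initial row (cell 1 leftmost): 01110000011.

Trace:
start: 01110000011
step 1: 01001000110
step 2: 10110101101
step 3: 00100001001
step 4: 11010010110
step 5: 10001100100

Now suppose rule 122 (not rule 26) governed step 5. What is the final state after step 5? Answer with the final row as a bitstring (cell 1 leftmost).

(re-executing step 5 under rule 122; state before step 5: 11010010110)
step 5: 11101101111

11101101111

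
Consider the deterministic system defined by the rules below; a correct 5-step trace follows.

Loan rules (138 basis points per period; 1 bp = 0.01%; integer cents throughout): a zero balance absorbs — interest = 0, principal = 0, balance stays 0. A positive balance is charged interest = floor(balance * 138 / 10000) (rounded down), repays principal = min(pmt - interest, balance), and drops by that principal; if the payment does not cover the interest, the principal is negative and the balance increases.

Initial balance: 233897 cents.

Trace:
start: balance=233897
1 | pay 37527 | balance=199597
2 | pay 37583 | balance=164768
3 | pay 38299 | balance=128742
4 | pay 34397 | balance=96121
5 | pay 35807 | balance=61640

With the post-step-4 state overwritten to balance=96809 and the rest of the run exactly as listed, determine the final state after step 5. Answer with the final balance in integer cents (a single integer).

state after step 4 := balance=96809
5 | pay 35807 | balance=62337

62337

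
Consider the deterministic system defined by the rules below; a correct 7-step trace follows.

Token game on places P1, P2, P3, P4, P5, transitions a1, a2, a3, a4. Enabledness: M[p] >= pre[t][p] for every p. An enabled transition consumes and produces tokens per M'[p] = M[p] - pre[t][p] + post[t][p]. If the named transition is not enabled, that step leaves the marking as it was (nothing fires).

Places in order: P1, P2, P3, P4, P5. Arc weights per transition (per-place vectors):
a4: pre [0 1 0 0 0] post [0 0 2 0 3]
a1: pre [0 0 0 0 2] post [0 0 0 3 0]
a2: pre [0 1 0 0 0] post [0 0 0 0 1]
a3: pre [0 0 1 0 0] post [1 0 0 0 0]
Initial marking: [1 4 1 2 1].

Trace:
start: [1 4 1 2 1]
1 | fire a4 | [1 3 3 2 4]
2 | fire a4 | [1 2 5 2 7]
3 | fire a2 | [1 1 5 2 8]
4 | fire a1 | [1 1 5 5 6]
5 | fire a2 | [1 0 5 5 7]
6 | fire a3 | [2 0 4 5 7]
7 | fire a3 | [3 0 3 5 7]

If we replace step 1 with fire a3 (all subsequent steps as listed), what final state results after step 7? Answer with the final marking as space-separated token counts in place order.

(re-executing from step 1 with the substitution; state before step 1: [1 4 1 2 1])
1 | fire a3 | [2 4 0 2 1]
2 | fire a4 | [2 3 2 2 4]
3 | fire a2 | [2 2 2 2 5]
4 | fire a1 | [2 2 2 5 3]
5 | fire a2 | [2 1 2 5 4]
6 | fire a3 | [3 1 1 5 4]
7 | fire a3 | [4 1 0 5 4]

4 1 0 5 4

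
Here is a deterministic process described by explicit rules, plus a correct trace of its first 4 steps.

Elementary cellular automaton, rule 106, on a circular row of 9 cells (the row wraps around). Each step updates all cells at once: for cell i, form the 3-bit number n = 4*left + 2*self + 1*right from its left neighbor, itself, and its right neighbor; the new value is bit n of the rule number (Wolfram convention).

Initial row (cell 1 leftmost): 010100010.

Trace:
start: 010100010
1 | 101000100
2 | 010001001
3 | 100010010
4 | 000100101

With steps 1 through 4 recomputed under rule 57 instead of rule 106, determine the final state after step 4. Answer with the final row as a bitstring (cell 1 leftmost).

001010101

(re-executing steps 1..4 under rule 57; state before step 1: 010100010)
1 | 001011001
2 | 100110100
3 | 010101010
4 | 001010101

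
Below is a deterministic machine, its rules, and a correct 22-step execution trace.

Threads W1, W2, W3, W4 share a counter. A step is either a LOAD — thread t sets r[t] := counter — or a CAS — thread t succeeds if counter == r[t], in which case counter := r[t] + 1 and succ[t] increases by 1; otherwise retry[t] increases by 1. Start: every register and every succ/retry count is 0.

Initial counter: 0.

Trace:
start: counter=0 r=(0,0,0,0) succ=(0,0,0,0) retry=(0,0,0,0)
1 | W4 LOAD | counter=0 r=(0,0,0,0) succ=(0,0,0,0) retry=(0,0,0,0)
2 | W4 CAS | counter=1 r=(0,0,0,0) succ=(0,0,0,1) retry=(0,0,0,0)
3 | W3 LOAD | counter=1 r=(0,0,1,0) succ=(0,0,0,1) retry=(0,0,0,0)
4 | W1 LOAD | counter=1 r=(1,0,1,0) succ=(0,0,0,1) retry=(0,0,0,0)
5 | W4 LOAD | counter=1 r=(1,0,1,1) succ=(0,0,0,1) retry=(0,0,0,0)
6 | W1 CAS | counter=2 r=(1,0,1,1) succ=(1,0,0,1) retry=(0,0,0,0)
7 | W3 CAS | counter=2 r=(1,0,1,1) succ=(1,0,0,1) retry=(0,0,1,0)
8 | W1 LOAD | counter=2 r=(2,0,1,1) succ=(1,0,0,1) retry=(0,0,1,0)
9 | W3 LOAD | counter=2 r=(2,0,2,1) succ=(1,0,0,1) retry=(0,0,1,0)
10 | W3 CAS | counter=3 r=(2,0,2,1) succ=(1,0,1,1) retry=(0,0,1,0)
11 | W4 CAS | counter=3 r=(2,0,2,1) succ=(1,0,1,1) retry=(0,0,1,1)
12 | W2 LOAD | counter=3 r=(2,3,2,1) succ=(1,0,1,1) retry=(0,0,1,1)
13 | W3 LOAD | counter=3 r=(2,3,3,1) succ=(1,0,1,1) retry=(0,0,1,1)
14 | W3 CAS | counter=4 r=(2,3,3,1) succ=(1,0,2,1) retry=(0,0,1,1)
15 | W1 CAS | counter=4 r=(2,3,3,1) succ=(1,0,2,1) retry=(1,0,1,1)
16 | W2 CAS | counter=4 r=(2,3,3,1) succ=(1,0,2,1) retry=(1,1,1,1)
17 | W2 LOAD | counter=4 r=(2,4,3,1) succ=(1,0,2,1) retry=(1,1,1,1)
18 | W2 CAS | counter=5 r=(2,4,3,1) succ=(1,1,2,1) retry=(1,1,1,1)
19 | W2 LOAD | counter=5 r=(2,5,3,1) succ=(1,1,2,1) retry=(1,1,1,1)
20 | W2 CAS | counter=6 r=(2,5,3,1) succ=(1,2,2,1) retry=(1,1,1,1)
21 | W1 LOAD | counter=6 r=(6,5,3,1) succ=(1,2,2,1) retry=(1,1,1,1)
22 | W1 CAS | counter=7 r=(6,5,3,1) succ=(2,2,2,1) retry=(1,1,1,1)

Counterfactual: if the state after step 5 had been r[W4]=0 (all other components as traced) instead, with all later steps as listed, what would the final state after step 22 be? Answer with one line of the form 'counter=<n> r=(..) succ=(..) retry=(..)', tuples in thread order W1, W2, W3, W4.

state after step 5 := counter=1 r=(1,0,1,0) succ=(0,0,0,1) retry=(0,0,0,0)
6 | W1 CAS | counter=2 r=(1,0,1,0) succ=(1,0,0,1) retry=(0,0,0,0)
7 | W3 CAS | counter=2 r=(1,0,1,0) succ=(1,0,0,1) retry=(0,0,1,0)
8 | W1 LOAD | counter=2 r=(2,0,1,0) succ=(1,0,0,1) retry=(0,0,1,0)
9 | W3 LOAD | counter=2 r=(2,0,2,0) succ=(1,0,0,1) retry=(0,0,1,0)
10 | W3 CAS | counter=3 r=(2,0,2,0) succ=(1,0,1,1) retry=(0,0,1,0)
11 | W4 CAS | counter=3 r=(2,0,2,0) succ=(1,0,1,1) retry=(0,0,1,1)
12 | W2 LOAD | counter=3 r=(2,3,2,0) succ=(1,0,1,1) retry=(0,0,1,1)
13 | W3 LOAD | counter=3 r=(2,3,3,0) succ=(1,0,1,1) retry=(0,0,1,1)
14 | W3 CAS | counter=4 r=(2,3,3,0) succ=(1,0,2,1) retry=(0,0,1,1)
15 | W1 CAS | counter=4 r=(2,3,3,0) succ=(1,0,2,1) retry=(1,0,1,1)
16 | W2 CAS | counter=4 r=(2,3,3,0) succ=(1,0,2,1) retry=(1,1,1,1)
17 | W2 LOAD | counter=4 r=(2,4,3,0) succ=(1,0,2,1) retry=(1,1,1,1)
18 | W2 CAS | counter=5 r=(2,4,3,0) succ=(1,1,2,1) retry=(1,1,1,1)
19 | W2 LOAD | counter=5 r=(2,5,3,0) succ=(1,1,2,1) retry=(1,1,1,1)
20 | W2 CAS | counter=6 r=(2,5,3,0) succ=(1,2,2,1) retry=(1,1,1,1)
21 | W1 LOAD | counter=6 r=(6,5,3,0) succ=(1,2,2,1) retry=(1,1,1,1)
22 | W1 CAS | counter=7 r=(6,5,3,0) succ=(2,2,2,1) retry=(1,1,1,1)

counter=7 r=(6,5,3,0) succ=(2,2,2,1) retry=(1,1,1,1)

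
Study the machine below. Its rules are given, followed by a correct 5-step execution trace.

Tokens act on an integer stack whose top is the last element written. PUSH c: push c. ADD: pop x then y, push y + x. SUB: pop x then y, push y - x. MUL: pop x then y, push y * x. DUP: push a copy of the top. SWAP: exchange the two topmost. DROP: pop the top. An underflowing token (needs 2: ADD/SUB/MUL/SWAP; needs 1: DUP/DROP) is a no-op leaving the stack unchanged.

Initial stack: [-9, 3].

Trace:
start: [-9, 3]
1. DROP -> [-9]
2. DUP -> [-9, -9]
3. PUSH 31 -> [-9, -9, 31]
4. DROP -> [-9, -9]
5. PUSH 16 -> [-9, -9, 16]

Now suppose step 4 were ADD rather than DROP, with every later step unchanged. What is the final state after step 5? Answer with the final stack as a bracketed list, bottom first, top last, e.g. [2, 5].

(re-executing from step 4 with the substitution; state before step 4: [-9, -9, 31])
4. ADD -> [-9, 22]
5. PUSH 16 -> [-9, 22, 16]

[-9, 22, 16]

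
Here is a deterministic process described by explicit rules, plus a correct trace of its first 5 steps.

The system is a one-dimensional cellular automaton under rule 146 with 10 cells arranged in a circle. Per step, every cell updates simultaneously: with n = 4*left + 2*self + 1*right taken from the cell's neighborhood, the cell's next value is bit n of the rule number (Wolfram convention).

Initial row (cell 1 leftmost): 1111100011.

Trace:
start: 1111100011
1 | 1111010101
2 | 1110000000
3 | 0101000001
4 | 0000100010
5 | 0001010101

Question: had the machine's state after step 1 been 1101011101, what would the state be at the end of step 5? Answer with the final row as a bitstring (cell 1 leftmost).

state after step 1 := 1101011101
2 | 1000001000
3 | 0100010101
4 | 0010100000
5 | 0100010000

0100010000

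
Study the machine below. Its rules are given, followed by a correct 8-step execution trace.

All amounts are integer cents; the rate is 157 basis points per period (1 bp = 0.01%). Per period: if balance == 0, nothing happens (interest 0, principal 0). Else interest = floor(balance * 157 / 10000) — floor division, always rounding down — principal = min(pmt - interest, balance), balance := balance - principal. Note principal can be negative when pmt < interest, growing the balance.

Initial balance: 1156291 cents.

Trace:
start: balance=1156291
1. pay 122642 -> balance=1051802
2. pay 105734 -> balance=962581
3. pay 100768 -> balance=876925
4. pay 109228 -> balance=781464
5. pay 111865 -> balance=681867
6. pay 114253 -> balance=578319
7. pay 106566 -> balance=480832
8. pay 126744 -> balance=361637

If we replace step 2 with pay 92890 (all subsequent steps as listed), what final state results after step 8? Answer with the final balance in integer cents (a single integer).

(re-executing from step 2 with the substitution; state before step 2: balance=1051802)
2. pay 92890 -> balance=975425
3. pay 100768 -> balance=889971
4. pay 109228 -> balance=794715
5. pay 111865 -> balance=695327
6. pay 114253 -> balance=591990
7. pay 106566 -> balance=494718
8. pay 126744 -> balance=375741

375741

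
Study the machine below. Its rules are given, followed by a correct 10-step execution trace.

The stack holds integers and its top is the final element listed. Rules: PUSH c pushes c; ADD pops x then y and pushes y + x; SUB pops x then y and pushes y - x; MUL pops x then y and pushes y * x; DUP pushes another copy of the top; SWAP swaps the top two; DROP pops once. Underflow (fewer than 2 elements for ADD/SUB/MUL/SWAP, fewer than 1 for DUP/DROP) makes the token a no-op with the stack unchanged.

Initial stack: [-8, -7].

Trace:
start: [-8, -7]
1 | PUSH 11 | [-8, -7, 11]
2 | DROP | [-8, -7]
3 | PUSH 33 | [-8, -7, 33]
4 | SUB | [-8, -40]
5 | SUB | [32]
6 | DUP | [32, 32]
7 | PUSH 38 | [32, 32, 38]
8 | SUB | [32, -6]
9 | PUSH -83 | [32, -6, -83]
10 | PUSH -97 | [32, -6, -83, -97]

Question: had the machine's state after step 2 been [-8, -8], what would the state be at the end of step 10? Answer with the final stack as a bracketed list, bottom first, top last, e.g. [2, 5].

[33, -5, -83, -97]

state after step 2 := [-8, -8]
3 | PUSH 33 | [-8, -8, 33]
4 | SUB | [-8, -41]
5 | SUB | [33]
6 | DUP | [33, 33]
7 | PUSH 38 | [33, 33, 38]
8 | SUB | [33, -5]
9 | PUSH -83 | [33, -5, -83]
10 | PUSH -97 | [33, -5, -83, -97]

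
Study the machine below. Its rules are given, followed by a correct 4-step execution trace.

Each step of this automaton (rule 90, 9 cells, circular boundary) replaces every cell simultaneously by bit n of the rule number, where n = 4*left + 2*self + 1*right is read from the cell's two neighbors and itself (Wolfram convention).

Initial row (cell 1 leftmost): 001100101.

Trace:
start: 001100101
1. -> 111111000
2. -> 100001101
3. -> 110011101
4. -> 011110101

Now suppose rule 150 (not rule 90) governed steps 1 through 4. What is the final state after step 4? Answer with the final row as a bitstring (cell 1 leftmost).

010010000

(re-executing steps 1..4 under rule 150; state before step 1: 001100101)
1. -> 110011101
2. -> 101101000
3. -> 100001101
4. -> 010010000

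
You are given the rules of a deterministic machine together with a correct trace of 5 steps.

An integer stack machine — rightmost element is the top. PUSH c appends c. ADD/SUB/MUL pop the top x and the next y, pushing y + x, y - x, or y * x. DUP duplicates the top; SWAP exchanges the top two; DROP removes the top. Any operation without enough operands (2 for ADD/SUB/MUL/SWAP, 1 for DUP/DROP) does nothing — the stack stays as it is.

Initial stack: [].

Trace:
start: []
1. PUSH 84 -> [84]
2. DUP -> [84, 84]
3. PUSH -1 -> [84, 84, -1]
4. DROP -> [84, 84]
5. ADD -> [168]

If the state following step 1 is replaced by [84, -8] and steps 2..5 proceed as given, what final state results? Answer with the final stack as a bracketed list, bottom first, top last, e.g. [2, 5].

state after step 1 := [84, -8]
2. DUP -> [84, -8, -8]
3. PUSH -1 -> [84, -8, -8, -1]
4. DROP -> [84, -8, -8]
5. ADD -> [84, -16]

[84, -16]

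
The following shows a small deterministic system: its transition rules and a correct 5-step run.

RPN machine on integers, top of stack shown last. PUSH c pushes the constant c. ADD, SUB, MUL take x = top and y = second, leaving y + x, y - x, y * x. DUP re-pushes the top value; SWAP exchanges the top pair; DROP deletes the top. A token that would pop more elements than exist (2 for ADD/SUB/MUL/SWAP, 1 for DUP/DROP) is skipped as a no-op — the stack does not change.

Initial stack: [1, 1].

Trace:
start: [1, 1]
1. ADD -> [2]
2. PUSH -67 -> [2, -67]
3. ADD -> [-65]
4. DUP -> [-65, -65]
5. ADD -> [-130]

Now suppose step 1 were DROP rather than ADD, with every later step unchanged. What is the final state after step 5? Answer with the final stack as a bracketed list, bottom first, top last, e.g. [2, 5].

[-132]

(re-executing from step 1 with the substitution; state before step 1: [1, 1])
1. DROP -> [1]
2. PUSH -67 -> [1, -67]
3. ADD -> [-66]
4. DUP -> [-66, -66]
5. ADD -> [-132]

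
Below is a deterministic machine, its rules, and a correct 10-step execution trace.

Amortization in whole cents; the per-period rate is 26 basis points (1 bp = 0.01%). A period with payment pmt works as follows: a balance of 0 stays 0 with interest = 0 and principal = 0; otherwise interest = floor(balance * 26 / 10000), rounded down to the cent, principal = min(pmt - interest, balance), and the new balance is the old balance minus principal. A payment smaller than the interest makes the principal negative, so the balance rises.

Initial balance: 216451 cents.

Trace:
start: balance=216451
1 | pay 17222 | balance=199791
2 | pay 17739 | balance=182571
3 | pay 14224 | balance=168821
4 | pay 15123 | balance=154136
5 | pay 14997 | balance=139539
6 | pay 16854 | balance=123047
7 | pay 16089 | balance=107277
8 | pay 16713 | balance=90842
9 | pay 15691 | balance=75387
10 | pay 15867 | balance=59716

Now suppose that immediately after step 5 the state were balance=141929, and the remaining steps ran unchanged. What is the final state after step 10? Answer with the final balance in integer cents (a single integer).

62139

state after step 5 := balance=141929
6 | pay 16854 | balance=125444
7 | pay 16089 | balance=109681
8 | pay 16713 | balance=93253
9 | pay 15691 | balance=77804
10 | pay 15867 | balance=62139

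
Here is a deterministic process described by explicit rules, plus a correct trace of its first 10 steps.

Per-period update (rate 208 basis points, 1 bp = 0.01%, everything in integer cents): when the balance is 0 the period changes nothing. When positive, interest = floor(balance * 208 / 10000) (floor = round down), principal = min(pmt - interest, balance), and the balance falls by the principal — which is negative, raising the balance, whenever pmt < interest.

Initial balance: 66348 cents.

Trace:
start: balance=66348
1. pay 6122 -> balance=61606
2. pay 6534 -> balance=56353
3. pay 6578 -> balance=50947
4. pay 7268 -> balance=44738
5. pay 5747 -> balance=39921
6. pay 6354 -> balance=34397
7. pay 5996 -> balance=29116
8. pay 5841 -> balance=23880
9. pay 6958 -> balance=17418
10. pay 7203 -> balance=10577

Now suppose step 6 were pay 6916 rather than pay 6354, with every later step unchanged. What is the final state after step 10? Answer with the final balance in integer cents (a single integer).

9966

(re-executing from step 6 with the substitution; state before step 6: balance=39921)
6. pay 6916 -> balance=33835
7. pay 5996 -> balance=28542
8. pay 5841 -> balance=23294
9. pay 6958 -> balance=16820
10. pay 7203 -> balance=9966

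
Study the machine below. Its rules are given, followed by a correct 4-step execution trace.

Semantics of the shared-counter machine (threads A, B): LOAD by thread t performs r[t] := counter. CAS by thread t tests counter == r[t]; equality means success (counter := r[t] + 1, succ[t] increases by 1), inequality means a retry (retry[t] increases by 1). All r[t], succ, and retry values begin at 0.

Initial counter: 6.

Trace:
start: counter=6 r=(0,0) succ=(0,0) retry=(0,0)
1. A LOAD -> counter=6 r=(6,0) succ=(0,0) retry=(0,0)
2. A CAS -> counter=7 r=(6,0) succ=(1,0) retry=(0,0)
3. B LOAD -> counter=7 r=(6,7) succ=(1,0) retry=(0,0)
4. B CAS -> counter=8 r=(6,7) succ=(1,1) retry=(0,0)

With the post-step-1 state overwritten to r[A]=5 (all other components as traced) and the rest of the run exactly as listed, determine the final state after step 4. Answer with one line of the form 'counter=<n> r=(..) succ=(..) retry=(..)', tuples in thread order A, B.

counter=7 r=(5,6) succ=(0,1) retry=(1,0)

state after step 1 := counter=6 r=(5,0) succ=(0,0) retry=(0,0)
2. A CAS -> counter=6 r=(5,0) succ=(0,0) retry=(1,0)
3. B LOAD -> counter=6 r=(5,6) succ=(0,0) retry=(1,0)
4. B CAS -> counter=7 r=(5,6) succ=(0,1) retry=(1,0)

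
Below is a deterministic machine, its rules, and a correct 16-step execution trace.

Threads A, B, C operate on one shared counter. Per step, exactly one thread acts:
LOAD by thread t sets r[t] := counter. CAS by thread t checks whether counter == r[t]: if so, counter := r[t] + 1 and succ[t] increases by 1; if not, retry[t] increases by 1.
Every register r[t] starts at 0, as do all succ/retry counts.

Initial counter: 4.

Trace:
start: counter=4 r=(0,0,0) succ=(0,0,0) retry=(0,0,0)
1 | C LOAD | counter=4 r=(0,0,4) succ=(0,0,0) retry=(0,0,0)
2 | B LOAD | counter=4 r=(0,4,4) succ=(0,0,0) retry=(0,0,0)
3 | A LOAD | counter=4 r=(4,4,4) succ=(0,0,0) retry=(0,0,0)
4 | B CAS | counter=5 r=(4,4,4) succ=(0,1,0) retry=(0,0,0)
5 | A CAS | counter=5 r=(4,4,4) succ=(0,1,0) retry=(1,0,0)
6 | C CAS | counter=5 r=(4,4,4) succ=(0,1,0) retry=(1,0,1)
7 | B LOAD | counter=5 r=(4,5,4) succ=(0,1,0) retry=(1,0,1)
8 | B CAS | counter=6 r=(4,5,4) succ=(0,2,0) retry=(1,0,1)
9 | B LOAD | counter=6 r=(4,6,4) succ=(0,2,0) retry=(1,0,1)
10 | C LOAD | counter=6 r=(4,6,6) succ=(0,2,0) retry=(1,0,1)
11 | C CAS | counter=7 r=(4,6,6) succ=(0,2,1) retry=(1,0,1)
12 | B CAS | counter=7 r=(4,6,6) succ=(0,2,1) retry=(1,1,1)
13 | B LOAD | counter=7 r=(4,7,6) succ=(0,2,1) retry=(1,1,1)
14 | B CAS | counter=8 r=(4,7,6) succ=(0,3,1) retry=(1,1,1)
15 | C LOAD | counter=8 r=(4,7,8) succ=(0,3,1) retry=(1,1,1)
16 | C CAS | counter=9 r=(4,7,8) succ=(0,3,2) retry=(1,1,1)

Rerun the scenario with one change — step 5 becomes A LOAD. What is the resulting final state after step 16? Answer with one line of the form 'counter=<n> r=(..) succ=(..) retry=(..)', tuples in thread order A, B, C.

(re-executing from step 5 with the substitution; state before step 5: counter=5 r=(4,4,4) succ=(0,1,0) retry=(0,0,0))
5 | A LOAD | counter=5 r=(5,4,4) succ=(0,1,0) retry=(0,0,0)
6 | C CAS | counter=5 r=(5,4,4) succ=(0,1,0) retry=(0,0,1)
7 | B LOAD | counter=5 r=(5,5,4) succ=(0,1,0) retry=(0,0,1)
8 | B CAS | counter=6 r=(5,5,4) succ=(0,2,0) retry=(0,0,1)
9 | B LOAD | counter=6 r=(5,6,4) succ=(0,2,0) retry=(0,0,1)
10 | C LOAD | counter=6 r=(5,6,6) succ=(0,2,0) retry=(0,0,1)
11 | C CAS | counter=7 r=(5,6,6) succ=(0,2,1) retry=(0,0,1)
12 | B CAS | counter=7 r=(5,6,6) succ=(0,2,1) retry=(0,1,1)
13 | B LOAD | counter=7 r=(5,7,6) succ=(0,2,1) retry=(0,1,1)
14 | B CAS | counter=8 r=(5,7,6) succ=(0,3,1) retry=(0,1,1)
15 | C LOAD | counter=8 r=(5,7,8) succ=(0,3,1) retry=(0,1,1)
16 | C CAS | counter=9 r=(5,7,8) succ=(0,3,2) retry=(0,1,1)

counter=9 r=(5,7,8) succ=(0,3,2) retry=(0,1,1)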